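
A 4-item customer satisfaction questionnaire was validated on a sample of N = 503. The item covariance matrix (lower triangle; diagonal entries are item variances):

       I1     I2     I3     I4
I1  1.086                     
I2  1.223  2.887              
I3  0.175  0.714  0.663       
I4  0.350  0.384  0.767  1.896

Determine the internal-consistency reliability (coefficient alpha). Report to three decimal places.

coefficient alpha = 0.700

Σσᵢ² = 1.086 + 2.887 + 0.663 + 1.896 = 6.532
Sum of the distinct covariances = 3.613
σ²_total = 6.532 + 2 × 3.613 = 13.758
α = (k/(k−1))·(1 − Σσᵢ²/σ²_total) = (4/3)·(1 − 6.532/13.758) = 0.700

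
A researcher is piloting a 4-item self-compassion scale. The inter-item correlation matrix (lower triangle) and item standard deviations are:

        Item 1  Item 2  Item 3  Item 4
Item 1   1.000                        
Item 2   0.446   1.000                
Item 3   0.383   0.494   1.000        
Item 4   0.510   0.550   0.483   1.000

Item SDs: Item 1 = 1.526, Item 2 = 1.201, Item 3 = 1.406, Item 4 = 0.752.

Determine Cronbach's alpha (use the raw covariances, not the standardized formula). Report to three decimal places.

Σσ²ᵢ = 1.526² + 1.201² + 1.406² + 0.752² = 6.3134
Covariances σ_ij = r_ij · s_i · s_j:
  σ(Item 1,Item 2) = 0.446 × 1.526 × 1.201 = 0.8174
  σ(Item 1,Item 3) = 0.383 × 1.526 × 1.406 = 0.8217
  σ(Item 1,Item 4) = 0.510 × 1.526 × 0.752 = 0.5853
  σ(Item 2,Item 3) = 0.494 × 1.201 × 1.406 = 0.8342
  σ(Item 2,Item 4) = 0.550 × 1.201 × 0.752 = 0.4967
  σ(Item 3,Item 4) = 0.483 × 1.406 × 0.752 = 0.5107
σ²_T = Σσ²ᵢ + 2·Σσ_ij = 6.3134 + 2 × 4.0660 = 14.4454
α = (4/3)·(1 − 6.3134/14.4454) = 0.751

Cronbach's alpha = 0.751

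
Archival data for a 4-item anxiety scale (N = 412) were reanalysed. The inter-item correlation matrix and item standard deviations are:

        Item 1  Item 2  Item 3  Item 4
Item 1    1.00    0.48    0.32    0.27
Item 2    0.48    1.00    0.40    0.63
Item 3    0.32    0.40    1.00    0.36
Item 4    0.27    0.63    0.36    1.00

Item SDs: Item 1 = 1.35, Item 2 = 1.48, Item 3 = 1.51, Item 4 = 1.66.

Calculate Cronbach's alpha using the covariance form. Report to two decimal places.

α = 0.74

Σσ²ᵢ = 1.35² + 1.48² + 1.51² + 1.66² = 9.0486
Covariances σ_ij = r_ij · s_i · s_j:
  σ(Item 1,Item 2) = 0.48 × 1.35 × 1.48 = 0.9590
  σ(Item 1,Item 3) = 0.32 × 1.35 × 1.51 = 0.6523
  σ(Item 1,Item 4) = 0.27 × 1.35 × 1.66 = 0.6051
  σ(Item 2,Item 3) = 0.40 × 1.48 × 1.51 = 0.8939
  σ(Item 2,Item 4) = 0.63 × 1.48 × 1.66 = 1.5478
  σ(Item 3,Item 4) = 0.36 × 1.51 × 1.66 = 0.9024
σ²_T = Σσ²ᵢ + 2·Σσ_ij = 9.0486 + 2 × 5.5605 = 20.1696
α = (4/3)·(1 − 9.0486/20.1696) = 0.74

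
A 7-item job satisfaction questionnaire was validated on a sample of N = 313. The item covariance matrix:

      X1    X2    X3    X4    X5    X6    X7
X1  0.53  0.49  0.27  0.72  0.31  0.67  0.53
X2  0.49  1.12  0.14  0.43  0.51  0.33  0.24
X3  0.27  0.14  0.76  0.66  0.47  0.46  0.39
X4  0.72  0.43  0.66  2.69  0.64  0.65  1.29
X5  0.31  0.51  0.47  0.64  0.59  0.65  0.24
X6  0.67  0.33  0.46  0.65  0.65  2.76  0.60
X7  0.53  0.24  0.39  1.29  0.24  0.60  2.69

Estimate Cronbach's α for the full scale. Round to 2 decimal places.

ΣVar(i) = 0.53 + 1.12 + 0.76 + 2.69 + 0.59 + 2.76 + 2.69 = 11.14
Sum of the distinct covariances = 10.69
Var(T) = 11.14 + 2 × 10.69 = 32.52
α = (k/(k−1))·(1 − ΣVar(i)/Var(T)) = (7/6)·(1 − 11.14/32.52) = 0.77

Cronbach's α = 0.77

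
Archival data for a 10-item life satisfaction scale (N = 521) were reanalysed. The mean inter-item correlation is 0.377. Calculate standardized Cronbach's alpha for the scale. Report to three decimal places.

α = 0.858

Standardized α = k·r̄ / (1 + (k−1)·r̄) = 10 × 0.377 / (1 + 9 × 0.377)
  = 3.7700 / 4.3930 = 0.858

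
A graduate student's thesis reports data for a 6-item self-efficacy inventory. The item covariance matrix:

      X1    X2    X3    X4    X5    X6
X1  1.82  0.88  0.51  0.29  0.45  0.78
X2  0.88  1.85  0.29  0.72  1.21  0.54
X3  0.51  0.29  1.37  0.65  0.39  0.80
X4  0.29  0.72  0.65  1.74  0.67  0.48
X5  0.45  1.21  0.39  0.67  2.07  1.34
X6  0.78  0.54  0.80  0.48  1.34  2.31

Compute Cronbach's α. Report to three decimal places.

Σσᵢ² = 1.82 + 1.85 + 1.37 + 1.74 + 2.07 + 2.31 = 11.16
Σ_{i<j} σ_ij = 10.00
Var(T) = 11.16 + 2 × 10.00 = 31.16
α = (k/(k−1))·(1 − Σσᵢ²/Var(T)) = (6/5)·(1 − 11.16/31.16) = 0.770

α = 0.770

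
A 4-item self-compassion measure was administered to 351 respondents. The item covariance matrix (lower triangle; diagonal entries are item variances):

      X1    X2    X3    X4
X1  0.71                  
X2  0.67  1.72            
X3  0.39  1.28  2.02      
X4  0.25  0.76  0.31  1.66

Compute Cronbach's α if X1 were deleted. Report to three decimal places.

Remaining items: X2, X3, X4 (k = 3).
Σσᵢ² = 1.72 + 2.02 + 1.66 = 5.40
σ²_T = 5.40 + 2 × 2.35 = 10.10
α (item deleted) = (3/2)·(1 − 5.40/10.10) = 0.698

Cronbach's α = 0.698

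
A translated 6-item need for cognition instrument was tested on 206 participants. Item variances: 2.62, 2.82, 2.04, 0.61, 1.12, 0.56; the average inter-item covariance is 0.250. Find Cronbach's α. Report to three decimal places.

α = 0.521

Σσ²ᵢ = 2.62 + 2.82 + 2.04 + 0.61 + 1.12 + 0.56 = 9.77
Sum of the 15 distinct covariances = 15 × 0.250 = 3.750
total variance = Σσ²ᵢ + 2·Σcov = 9.77 + 2 × 3.750 = 17.270
α = (6/5)·(1 − 9.77/17.270) = 0.521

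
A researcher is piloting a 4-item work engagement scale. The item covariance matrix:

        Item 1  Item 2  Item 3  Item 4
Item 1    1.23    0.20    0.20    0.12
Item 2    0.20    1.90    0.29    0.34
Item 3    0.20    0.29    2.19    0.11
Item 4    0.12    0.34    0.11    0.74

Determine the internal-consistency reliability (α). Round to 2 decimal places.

α = 0.39

Σσᵢ² = 1.23 + 1.90 + 2.19 + 0.74 = 6.06
Σ_{i<j} σ_ij = 1.26
σ²_T = 6.06 + 2 × 1.26 = 8.58
α = (k/(k−1))·(1 − Σσᵢ²/σ²_T) = (4/3)·(1 − 6.06/8.58) = 0.39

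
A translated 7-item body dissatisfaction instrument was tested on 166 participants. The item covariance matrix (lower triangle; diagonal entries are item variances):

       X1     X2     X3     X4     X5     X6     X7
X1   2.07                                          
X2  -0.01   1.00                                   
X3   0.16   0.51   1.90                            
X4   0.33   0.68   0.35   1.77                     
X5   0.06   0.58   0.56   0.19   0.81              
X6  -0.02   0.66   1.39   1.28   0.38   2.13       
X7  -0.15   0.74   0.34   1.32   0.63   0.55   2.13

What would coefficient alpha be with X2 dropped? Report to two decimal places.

coefficient alpha = 0.69

Remaining items: X1, X3, X4, X5, X6, X7 (k = 6).
ΣVar(i) = 2.07 + 1.90 + 1.77 + 0.81 + 2.13 + 2.13 = 10.81
σ²_T = 10.81 + 2 × 7.37 = 25.55
α (item deleted) = (6/5)·(1 − 10.81/25.55) = 0.69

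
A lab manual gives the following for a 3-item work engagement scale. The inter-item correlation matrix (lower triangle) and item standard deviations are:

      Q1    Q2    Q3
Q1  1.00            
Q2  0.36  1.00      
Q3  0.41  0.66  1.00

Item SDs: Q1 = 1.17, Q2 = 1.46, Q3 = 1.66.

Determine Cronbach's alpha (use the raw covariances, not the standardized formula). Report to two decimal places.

Σσ²ᵢ = 1.17² + 1.46² + 1.66² = 6.2561
Covariances σ_ij = r_ij · s_i · s_j:
  σ(Q1,Q2) = 0.36 × 1.17 × 1.46 = 0.6150
  σ(Q1,Q3) = 0.41 × 1.17 × 1.66 = 0.7963
  σ(Q2,Q3) = 0.66 × 1.46 × 1.66 = 1.5996
σ²_T = Σσ²ᵢ + 2·Σσ_ij = 6.2561 + 2 × 3.0109 = 12.2779
α = (3/2)·(1 − 6.2561/12.2779) = 0.74

α = 0.74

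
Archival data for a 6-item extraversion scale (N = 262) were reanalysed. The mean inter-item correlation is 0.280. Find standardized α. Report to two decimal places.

Standardized α = k·r̄ / (1 + (k−1)·r̄) = 6 × 0.280 / (1 + 5 × 0.280)
  = 1.6800 / 2.4000 = 0.70

standardized α = 0.70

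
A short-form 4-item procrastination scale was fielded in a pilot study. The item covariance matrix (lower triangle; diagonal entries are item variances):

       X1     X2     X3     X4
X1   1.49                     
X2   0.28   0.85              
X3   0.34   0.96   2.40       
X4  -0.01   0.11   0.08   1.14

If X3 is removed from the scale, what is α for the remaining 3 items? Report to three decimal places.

α = 0.269

Remaining items: X1, X2, X4 (k = 3).
sum of item variances = 1.49 + 0.85 + 1.14 = 3.48
total variance = 3.48 + 2 × 0.38 = 4.24
α (item deleted) = (3/2)·(1 − 3.48/4.24) = 0.269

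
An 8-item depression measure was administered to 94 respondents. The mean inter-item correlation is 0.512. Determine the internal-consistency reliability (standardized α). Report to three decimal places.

α = 0.894

Standardized α = k·r̄ / (1 + (k−1)·r̄) = 8 × 0.512 / (1 + 7 × 0.512)
  = 4.0960 / 4.5840 = 0.894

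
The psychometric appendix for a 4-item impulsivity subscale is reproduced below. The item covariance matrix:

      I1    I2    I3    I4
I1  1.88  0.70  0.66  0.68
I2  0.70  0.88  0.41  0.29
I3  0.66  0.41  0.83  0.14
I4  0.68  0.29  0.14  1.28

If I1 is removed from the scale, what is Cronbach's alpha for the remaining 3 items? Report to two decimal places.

α = 0.54

Remaining items: I2, I3, I4 (k = 3).
ΣVar(i) = 0.88 + 0.83 + 1.28 = 2.99
σ²_total = 2.99 + 2 × 0.84 = 4.67
α (item deleted) = (3/2)·(1 − 2.99/4.67) = 0.54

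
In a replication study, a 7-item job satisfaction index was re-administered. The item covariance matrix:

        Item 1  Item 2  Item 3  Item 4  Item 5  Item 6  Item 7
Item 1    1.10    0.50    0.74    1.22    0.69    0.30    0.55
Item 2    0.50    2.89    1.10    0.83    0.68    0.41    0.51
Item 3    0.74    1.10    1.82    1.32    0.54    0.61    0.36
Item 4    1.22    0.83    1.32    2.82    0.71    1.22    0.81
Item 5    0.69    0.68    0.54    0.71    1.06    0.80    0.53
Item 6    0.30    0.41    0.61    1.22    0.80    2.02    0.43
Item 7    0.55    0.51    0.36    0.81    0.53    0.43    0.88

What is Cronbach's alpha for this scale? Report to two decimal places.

Cronbach's alpha = 0.82

ΣVar(i) = 1.10 + 2.89 + 1.82 + 2.82 + 1.06 + 2.02 + 0.88 = 12.59
Σ_{i<j} σ_ij = 14.86
σ²_total = 12.59 + 2 × 14.86 = 42.31
α = (k/(k−1))·(1 − ΣVar(i)/σ²_total) = (7/6)·(1 − 12.59/42.31) = 0.82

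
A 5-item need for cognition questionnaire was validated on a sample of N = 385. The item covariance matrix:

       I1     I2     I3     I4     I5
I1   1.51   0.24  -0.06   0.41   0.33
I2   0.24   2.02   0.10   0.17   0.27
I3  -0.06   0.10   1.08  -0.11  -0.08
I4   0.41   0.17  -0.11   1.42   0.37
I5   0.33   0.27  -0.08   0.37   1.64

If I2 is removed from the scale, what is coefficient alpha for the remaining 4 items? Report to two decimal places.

Remaining items: I1, I3, I4, I5 (k = 4).
Σσᵢ² = 1.51 + 1.08 + 1.42 + 1.64 = 5.65
σ²_total = 5.65 + 2 × 0.86 = 7.37
α (item deleted) = (4/3)·(1 − 5.65/7.37) = 0.31

α = 0.31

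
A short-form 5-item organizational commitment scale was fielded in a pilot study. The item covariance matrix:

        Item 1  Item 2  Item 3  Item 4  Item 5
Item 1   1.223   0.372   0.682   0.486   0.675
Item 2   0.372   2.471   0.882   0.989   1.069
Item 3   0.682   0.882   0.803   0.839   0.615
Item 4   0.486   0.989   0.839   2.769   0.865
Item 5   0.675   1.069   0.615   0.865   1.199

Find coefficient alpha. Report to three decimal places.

Σσ²ᵢ = 1.223 + 2.471 + 0.803 + 2.769 + 1.199 = 8.465
Σ_{i<j} σ_ij = 7.474
σ²_T = 8.465 + 2 × 7.474 = 23.413
α = (k/(k−1))·(1 − Σσ²ᵢ/σ²_T) = (5/4)·(1 − 8.465/23.413) = 0.798

coefficient alpha = 0.798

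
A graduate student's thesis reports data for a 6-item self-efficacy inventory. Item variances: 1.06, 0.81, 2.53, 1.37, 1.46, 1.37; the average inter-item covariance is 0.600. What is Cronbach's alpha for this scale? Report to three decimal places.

α = 0.812

Σσ²ᵢ = 1.06 + 0.81 + 2.53 + 1.37 + 1.46 + 1.37 = 8.60
Sum of the 15 distinct covariances = 15 × 0.600 = 9.000
σ²_T = Σσ²ᵢ + 2·Σcov = 8.60 + 2 × 9.000 = 26.600
α = (6/5)·(1 − 8.60/26.600) = 0.812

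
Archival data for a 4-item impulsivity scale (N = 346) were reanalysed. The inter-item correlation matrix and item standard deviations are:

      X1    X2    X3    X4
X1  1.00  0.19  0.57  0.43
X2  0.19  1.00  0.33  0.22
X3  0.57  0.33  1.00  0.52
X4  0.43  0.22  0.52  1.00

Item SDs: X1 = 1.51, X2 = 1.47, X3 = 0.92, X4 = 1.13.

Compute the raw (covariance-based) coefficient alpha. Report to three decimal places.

Σσ²ᵢ = 1.51² + 1.47² + 0.92² + 1.13² = 6.5643
Covariances σ_ij = r_ij · s_i · s_j:
  σ(X1,X2) = 0.19 × 1.51 × 1.47 = 0.4217
  σ(X1,X3) = 0.57 × 1.51 × 0.92 = 0.7918
  σ(X1,X4) = 0.43 × 1.51 × 1.13 = 0.7337
  σ(X2,X3) = 0.33 × 1.47 × 0.92 = 0.4463
  σ(X2,X4) = 0.22 × 1.47 × 1.13 = 0.3654
  σ(X3,X4) = 0.52 × 0.92 × 1.13 = 0.5406
σ²_T = Σσ²ᵢ + 2·Σσ_ij = 6.5643 + 2 × 3.2995 = 13.1633
α = (4/3)·(1 − 6.5643/13.1633) = 0.668

α = 0.668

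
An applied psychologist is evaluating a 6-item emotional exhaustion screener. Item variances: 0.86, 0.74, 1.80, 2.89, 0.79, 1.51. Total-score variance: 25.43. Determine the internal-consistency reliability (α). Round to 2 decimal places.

α = 0.79

sum of item variances = 0.86 + 0.74 + 1.80 + 2.89 + 0.79 + 1.51 = 8.59
α = (k/(k−1))·(1 − sum of item variances/total variance) = (6/5)·(1 − 8.59/25.43) = 0.79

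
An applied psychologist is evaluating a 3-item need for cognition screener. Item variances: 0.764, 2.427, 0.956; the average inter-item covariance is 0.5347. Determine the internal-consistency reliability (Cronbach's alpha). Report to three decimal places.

Cronbach's alpha = 0.654

ΣVar(i) = 0.764 + 2.427 + 0.956 = 4.147
Sum of the 3 distinct covariances = 3 × 0.5347 = 1.6041
Var(T) = ΣVar(i) + 2·Σcov = 4.147 + 2 × 1.6041 = 7.3552
α = (3/2)·(1 − 4.147/7.3552) = 0.654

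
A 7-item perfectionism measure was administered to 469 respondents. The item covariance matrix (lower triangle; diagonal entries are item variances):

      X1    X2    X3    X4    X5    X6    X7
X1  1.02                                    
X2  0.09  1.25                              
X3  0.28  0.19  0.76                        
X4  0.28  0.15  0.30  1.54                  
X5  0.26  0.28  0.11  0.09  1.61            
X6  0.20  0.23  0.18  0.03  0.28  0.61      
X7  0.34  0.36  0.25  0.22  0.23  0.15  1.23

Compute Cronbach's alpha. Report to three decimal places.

ΣVar(i) = 1.02 + 1.25 + 0.76 + 1.54 + 1.61 + 0.61 + 1.23 = 8.02
Σ_{i<j} σ_ij = 4.50
σ²_T = 8.02 + 2 × 4.50 = 17.02
α = (k/(k−1))·(1 − ΣVar(i)/σ²_T) = (7/6)·(1 − 8.02/17.02) = 0.617

Cronbach's alpha = 0.617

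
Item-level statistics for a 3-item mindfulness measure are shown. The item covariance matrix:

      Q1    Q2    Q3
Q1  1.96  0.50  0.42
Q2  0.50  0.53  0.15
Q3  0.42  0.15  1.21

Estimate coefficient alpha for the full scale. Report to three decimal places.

α = 0.550

Σσᵢ² = 1.96 + 0.53 + 1.21 = 3.70
Sum of the distinct covariances = 1.07
σ²_T = 3.70 + 2 × 1.07 = 5.84
α = (k/(k−1))·(1 − Σσᵢ²/σ²_T) = (3/2)·(1 − 3.70/5.84) = 0.550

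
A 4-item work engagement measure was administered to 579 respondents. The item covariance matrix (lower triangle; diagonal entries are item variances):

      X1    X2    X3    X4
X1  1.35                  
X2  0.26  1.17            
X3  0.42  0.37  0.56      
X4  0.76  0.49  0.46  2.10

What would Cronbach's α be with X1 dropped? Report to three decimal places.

Cronbach's α = 0.612

Remaining items: X2, X3, X4 (k = 3).
Σσᵢ² = 1.17 + 0.56 + 2.10 = 3.83
Var(T) = 3.83 + 2 × 1.32 = 6.47
α (item deleted) = (3/2)·(1 − 3.83/6.47) = 0.612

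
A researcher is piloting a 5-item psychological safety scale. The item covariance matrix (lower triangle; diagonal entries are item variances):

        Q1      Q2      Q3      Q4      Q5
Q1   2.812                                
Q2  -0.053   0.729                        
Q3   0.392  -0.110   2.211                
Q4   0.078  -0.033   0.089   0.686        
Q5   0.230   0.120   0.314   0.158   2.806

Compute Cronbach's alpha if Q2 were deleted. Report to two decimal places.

Remaining items: Q1, Q3, Q4, Q5 (k = 4).
Σσᵢ² = 2.812 + 2.211 + 0.686 + 2.806 = 8.515
Var(T) = 8.515 + 2 × 1.261 = 11.037
α (item deleted) = (4/3)·(1 − 8.515/11.037) = 0.30

Cronbach's alpha = 0.30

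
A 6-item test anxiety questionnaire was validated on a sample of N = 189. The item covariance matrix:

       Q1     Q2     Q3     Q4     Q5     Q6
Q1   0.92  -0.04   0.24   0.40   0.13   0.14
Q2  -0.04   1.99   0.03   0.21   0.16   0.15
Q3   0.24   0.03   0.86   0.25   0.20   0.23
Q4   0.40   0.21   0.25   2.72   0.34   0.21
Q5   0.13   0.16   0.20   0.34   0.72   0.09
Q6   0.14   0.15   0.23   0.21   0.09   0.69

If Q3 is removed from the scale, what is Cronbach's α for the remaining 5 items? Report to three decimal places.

Cronbach's α = 0.421

Remaining items: Q1, Q2, Q4, Q5, Q6 (k = 5).
ΣVar(i) = 0.92 + 1.99 + 2.72 + 0.72 + 0.69 = 7.04
total variance = 7.04 + 2 × 1.79 = 10.62
α (item deleted) = (5/4)·(1 − 7.04/10.62) = 0.421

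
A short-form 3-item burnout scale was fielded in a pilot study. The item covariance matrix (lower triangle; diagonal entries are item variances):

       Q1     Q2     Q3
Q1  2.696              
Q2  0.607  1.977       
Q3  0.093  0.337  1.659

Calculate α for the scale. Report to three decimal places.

ΣVar(i) = 2.696 + 1.977 + 1.659 = 6.332
Sum of off-diagonal covariances = 1.037
total variance = 6.332 + 2 × 1.037 = 8.406
α = (k/(k−1))·(1 − ΣVar(i)/total variance) = (3/2)·(1 − 6.332/8.406) = 0.370

α = 0.370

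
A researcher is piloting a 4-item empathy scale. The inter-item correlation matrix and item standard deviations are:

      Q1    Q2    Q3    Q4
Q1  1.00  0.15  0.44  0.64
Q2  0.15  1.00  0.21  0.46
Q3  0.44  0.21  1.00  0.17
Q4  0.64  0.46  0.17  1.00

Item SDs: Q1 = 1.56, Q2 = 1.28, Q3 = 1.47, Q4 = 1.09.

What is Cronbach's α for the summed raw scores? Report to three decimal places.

α = 0.666

Σσ²ᵢ = 1.56² + 1.28² + 1.47² + 1.09² = 7.4210
Covariances σ_ij = r_ij · s_i · s_j:
  σ(Q1,Q2) = 0.15 × 1.56 × 1.28 = 0.2995
  σ(Q1,Q3) = 0.44 × 1.56 × 1.47 = 1.0090
  σ(Q1,Q4) = 0.64 × 1.56 × 1.09 = 1.0883
  σ(Q2,Q3) = 0.21 × 1.28 × 1.47 = 0.3951
  σ(Q2,Q4) = 0.46 × 1.28 × 1.09 = 0.6418
  σ(Q3,Q4) = 0.17 × 1.47 × 1.09 = 0.2724
σ²_T = Σσ²ᵢ + 2·Σσ_ij = 7.4210 + 2 × 3.7061 = 14.8332
α = (4/3)·(1 − 7.4210/14.8332) = 0.666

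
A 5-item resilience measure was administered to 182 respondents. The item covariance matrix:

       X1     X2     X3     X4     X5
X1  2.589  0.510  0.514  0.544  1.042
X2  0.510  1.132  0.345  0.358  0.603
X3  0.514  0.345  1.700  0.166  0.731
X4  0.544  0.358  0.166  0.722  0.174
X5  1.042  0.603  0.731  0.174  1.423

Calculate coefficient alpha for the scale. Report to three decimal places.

Σσ²ᵢ = 2.589 + 1.132 + 1.700 + 0.722 + 1.423 = 7.566
Sum of the distinct covariances = 4.987
total variance = 7.566 + 2 × 4.987 = 17.540
α = (k/(k−1))·(1 − Σσ²ᵢ/total variance) = (5/4)·(1 − 7.566/17.540) = 0.711

α = 0.711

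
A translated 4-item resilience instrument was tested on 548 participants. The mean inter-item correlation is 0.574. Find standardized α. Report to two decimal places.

α = 0.84

Standardized α = k·r̄ / (1 + (k−1)·r̄) = 4 × 0.574 / (1 + 3 × 0.574)
  = 2.2960 / 2.7220 = 0.84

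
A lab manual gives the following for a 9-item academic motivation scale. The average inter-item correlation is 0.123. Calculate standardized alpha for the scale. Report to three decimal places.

α = 0.558

Standardized α = k·r̄ / (1 + (k−1)·r̄) = 9 × 0.123 / (1 + 8 × 0.123)
  = 1.1070 / 1.9840 = 0.558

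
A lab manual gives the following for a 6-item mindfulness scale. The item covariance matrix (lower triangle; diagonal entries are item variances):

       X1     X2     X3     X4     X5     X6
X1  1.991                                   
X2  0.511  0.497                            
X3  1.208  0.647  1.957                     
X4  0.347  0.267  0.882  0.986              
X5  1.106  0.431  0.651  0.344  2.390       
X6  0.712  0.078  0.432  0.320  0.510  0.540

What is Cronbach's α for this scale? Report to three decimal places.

Cronbach's α = 0.803

sum of item variances = 1.991 + 0.497 + 1.957 + 0.986 + 2.390 + 0.540 = 8.361
Sum of off-diagonal covariances = 8.446
σ²_T = 8.361 + 2 × 8.446 = 25.253
α = (k/(k−1))·(1 − sum of item variances/σ²_T) = (6/5)·(1 − 8.361/25.253) = 0.803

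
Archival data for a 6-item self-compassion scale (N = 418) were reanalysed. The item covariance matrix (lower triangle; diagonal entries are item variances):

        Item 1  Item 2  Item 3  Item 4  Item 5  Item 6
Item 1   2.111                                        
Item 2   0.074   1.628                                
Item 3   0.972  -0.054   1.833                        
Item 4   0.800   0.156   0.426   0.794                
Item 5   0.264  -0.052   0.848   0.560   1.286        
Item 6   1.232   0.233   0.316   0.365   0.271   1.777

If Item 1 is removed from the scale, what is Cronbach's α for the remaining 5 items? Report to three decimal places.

α = 0.570

Remaining items: Item 2, Item 3, Item 4, Item 5, Item 6 (k = 5).
ΣVar(i) = 1.628 + 1.833 + 0.794 + 1.286 + 1.777 = 7.318
σ²_total = 7.318 + 2 × 3.069 = 13.456
α (item deleted) = (5/4)·(1 − 7.318/13.456) = 0.570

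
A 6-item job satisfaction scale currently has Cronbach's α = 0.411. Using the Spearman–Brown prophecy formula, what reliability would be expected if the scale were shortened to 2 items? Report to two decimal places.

Length factor m = 2/6 = 0.3333
α' = m·α / (1 − (1−m)·α)
   = 2/6 × 0.411 / (1 − (1 − 2/6) × 0.411)
   = 0.1370 / 0.7260 = 0.19

predicted reliability = 0.19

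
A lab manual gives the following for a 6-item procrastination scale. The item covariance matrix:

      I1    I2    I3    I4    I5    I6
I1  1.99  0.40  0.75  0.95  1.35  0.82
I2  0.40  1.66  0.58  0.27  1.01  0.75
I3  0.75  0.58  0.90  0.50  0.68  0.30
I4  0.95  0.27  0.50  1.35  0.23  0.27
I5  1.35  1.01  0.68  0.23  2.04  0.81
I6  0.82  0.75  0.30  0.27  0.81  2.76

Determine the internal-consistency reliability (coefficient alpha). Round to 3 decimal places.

α = 0.773

Σσᵢ² = 1.99 + 1.66 + 0.90 + 1.35 + 2.04 + 2.76 = 10.70
Σ_{i<j} σ_ij = 9.67
Var(T) = 10.70 + 2 × 9.67 = 30.04
α = (k/(k−1))·(1 − Σσᵢ²/Var(T)) = (6/5)·(1 − 10.70/30.04) = 0.773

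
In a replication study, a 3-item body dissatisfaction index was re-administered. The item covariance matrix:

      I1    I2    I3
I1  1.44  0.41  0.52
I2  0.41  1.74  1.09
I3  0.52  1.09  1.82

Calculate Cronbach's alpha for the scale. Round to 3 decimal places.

Σσᵢ² = 1.44 + 1.74 + 1.82 = 5.00
Σ_{i<j} σ_ij = 2.02
Var(T) = 5.00 + 2 × 2.02 = 9.04
α = (k/(k−1))·(1 − Σσᵢ²/Var(T)) = (3/2)·(1 − 5.00/9.04) = 0.670

Cronbach's alpha = 0.670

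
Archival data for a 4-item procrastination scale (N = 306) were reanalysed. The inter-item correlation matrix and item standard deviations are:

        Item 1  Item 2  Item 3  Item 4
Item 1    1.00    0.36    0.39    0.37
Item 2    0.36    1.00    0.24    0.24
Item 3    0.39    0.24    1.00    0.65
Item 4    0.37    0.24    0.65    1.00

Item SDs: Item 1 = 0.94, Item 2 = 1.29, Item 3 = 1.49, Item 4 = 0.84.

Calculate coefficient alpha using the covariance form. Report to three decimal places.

Σσ²ᵢ = 0.94² + 1.29² + 1.49² + 0.84² = 5.4734
Covariances σ_ij = r_ij · s_i · s_j:
  σ(Item 1,Item 2) = 0.36 × 0.94 × 1.29 = 0.4365
  σ(Item 1,Item 3) = 0.39 × 0.94 × 1.49 = 0.5462
  σ(Item 1,Item 4) = 0.37 × 0.94 × 0.84 = 0.2922
  σ(Item 2,Item 3) = 0.24 × 1.29 × 1.49 = 0.4613
  σ(Item 2,Item 4) = 0.24 × 1.29 × 0.84 = 0.2601
  σ(Item 3,Item 4) = 0.65 × 1.49 × 0.84 = 0.8135
σ²_T = Σσ²ᵢ + 2·Σσ_ij = 5.4734 + 2 × 2.8098 = 11.0930
α = (4/3)·(1 − 5.4734/11.0930) = 0.675

coefficient alpha = 0.675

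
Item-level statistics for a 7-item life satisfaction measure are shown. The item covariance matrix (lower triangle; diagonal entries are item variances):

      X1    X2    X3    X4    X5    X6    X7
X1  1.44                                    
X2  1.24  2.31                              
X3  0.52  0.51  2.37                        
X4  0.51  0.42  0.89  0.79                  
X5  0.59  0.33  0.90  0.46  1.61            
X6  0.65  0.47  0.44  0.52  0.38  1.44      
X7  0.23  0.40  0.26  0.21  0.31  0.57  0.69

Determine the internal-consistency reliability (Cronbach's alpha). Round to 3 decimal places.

ΣVar(i) = 1.44 + 2.31 + 2.37 + 0.79 + 1.61 + 1.44 + 0.69 = 10.65
Σ_{i<j} σ_ij = 10.81
total variance = 10.65 + 2 × 10.81 = 32.27
α = (k/(k−1))·(1 − ΣVar(i)/total variance) = (7/6)·(1 − 10.65/32.27) = 0.782

α = 0.782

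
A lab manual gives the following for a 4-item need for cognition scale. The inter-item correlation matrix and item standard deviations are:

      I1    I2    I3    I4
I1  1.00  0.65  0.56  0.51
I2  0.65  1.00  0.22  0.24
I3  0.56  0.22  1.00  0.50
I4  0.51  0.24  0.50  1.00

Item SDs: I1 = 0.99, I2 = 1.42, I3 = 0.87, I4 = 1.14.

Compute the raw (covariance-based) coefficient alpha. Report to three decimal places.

coefficient alpha = 0.738

Σσ²ᵢ = 0.99² + 1.42² + 0.87² + 1.14² = 5.0530
Covariances σ_ij = r_ij · s_i · s_j:
  σ(I1,I2) = 0.65 × 0.99 × 1.42 = 0.9138
  σ(I1,I3) = 0.56 × 0.99 × 0.87 = 0.4823
  σ(I1,I4) = 0.51 × 0.99 × 1.14 = 0.5756
  σ(I2,I3) = 0.22 × 1.42 × 0.87 = 0.2718
  σ(I2,I4) = 0.24 × 1.42 × 1.14 = 0.3885
  σ(I3,I4) = 0.50 × 0.87 × 1.14 = 0.4959
σ²_T = Σσ²ᵢ + 2·Σσ_ij = 5.0530 + 2 × 3.1279 = 11.3088
α = (4/3)·(1 − 5.0530/11.3088) = 0.738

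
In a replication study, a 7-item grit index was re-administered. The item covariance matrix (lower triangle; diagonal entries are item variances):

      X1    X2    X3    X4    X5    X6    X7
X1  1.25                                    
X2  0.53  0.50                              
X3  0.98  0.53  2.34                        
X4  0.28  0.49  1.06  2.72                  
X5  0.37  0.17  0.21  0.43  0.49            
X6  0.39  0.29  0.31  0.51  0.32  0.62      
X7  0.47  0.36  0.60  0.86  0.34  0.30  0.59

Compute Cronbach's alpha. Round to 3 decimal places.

Σσᵢ² = 1.25 + 0.50 + 2.34 + 2.72 + 0.49 + 0.62 + 0.59 = 8.51
Σ_{i<j} σ_ij = 9.80
Var(T) = 8.51 + 2 × 9.80 = 28.11
α = (k/(k−1))·(1 − Σσᵢ²/Var(T)) = (7/6)·(1 − 8.51/28.11) = 0.813

α = 0.813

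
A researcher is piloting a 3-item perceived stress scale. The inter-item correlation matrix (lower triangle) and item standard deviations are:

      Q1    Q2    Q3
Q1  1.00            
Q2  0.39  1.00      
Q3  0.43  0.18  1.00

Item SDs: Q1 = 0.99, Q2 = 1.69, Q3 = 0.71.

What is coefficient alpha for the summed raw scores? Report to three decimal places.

coefficient alpha = 0.526

Σσ²ᵢ = 0.99² + 1.69² + 0.71² = 4.3403
Covariances σ_ij = r_ij · s_i · s_j:
  σ(Q1,Q2) = 0.39 × 0.99 × 1.69 = 0.6525
  σ(Q1,Q3) = 0.43 × 0.99 × 0.71 = 0.3022
  σ(Q2,Q3) = 0.18 × 1.69 × 0.71 = 0.2160
σ²_T = Σσ²ᵢ + 2·Σσ_ij = 4.3403 + 2 × 1.1707 = 6.6817
α = (3/2)·(1 − 4.3403/6.6817) = 0.526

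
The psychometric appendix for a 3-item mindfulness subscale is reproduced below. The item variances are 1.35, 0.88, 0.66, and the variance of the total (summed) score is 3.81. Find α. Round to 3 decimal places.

Σσᵢ² = 1.35 + 0.88 + 0.66 = 2.89
α = (k/(k−1))·(1 − Σσᵢ²/Var(T)) = (3/2)·(1 − 2.89/3.81) = 0.362

α = 0.362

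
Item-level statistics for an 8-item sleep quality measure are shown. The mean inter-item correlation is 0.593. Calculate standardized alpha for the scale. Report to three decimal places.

α = 0.921

Standardized α = k·r̄ / (1 + (k−1)·r̄) = 8 × 0.593 / (1 + 7 × 0.593)
  = 4.7440 / 5.1510 = 0.921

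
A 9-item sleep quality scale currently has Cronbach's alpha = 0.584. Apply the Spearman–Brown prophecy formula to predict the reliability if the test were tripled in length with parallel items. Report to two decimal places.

Length factor m = 3
α' = m·α / (1 + (m−1)·α)
   = 3 × 0.584 / (1 + (3 − 1) × 0.584)
   = 1.7520 / 2.1680 = 0.81

predicted reliability = 0.81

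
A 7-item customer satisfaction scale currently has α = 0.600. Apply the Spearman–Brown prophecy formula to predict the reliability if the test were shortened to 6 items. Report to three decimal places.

Length factor m = 6/7 = 0.8571
α' = m·α / (1 − (1−m)·α)
   = 6/7 × 0.600 / (1 − (1 − 6/7) × 0.600)
   = 0.5143 / 0.9143 = 0.562

predicted reliability = 0.562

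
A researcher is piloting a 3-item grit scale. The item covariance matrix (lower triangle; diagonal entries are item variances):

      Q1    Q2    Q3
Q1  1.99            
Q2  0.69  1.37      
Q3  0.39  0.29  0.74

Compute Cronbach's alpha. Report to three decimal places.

Σσ²ᵢ = 1.99 + 1.37 + 0.74 = 4.10
Σ_{i<j} σ_ij = 1.37
Var(T) = 4.10 + 2 × 1.37 = 6.84
α = (k/(k−1))·(1 − Σσ²ᵢ/Var(T)) = (3/2)·(1 − 4.10/6.84) = 0.601

α = 0.601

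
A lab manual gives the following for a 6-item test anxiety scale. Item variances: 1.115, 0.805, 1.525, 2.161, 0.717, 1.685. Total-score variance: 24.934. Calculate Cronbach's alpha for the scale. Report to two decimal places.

Σσᵢ² = 1.115 + 0.805 + 1.525 + 2.161 + 0.717 + 1.685 = 8.008
α = (k/(k−1))·(1 − Σσᵢ²/Var(T)) = (6/5)·(1 − 8.008/24.934) = 0.81

α = 0.81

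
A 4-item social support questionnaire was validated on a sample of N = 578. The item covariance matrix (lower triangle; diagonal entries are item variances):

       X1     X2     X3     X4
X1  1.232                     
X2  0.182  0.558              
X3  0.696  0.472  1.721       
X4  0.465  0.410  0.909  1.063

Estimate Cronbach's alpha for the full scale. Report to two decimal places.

Σσᵢ² = 1.232 + 0.558 + 1.721 + 1.063 = 4.574
Sum of the distinct covariances = 3.134
σ²_total = 4.574 + 2 × 3.134 = 10.842
α = (k/(k−1))·(1 − Σσᵢ²/σ²_total) = (4/3)·(1 − 4.574/10.842) = 0.77

α = 0.77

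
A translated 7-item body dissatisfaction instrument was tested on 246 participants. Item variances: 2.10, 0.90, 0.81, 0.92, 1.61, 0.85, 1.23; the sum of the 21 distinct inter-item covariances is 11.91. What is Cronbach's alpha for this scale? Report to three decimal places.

Cronbach's alpha = 0.862

sum of item variances = 2.10 + 0.90 + 0.81 + 0.92 + 1.61 + 0.85 + 1.23 = 8.42
Sum of distinct covariances = 11.91
σ²_total = sum of item variances + 2·Σcov = 8.42 + 2 × 11.91 = 32.24
α = (7/6)·(1 − 8.42/32.24) = 0.862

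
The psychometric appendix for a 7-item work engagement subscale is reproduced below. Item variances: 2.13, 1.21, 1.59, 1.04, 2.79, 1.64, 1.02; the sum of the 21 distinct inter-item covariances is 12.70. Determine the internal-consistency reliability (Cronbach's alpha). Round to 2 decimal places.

Σσᵢ² = 2.13 + 1.21 + 1.59 + 1.04 + 2.79 + 1.64 + 1.02 = 11.42
Sum of distinct covariances = 12.70
σ²_total = Σσᵢ² + 2·Σcov = 11.42 + 2 × 12.70 = 36.82
α = (7/6)·(1 − 11.42/36.82) = 0.80

Cronbach's alpha = 0.80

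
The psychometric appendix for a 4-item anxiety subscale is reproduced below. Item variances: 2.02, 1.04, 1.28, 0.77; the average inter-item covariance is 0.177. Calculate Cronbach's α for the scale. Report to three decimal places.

ΣVar(i) = 2.02 + 1.04 + 1.28 + 0.77 = 5.11
Sum of the 6 distinct covariances = 6 × 0.177 = 1.062
total variance = ΣVar(i) + 2·Σcov = 5.11 + 2 × 1.062 = 7.234
α = (4/3)·(1 − 5.11/7.234) = 0.391

Cronbach's α = 0.391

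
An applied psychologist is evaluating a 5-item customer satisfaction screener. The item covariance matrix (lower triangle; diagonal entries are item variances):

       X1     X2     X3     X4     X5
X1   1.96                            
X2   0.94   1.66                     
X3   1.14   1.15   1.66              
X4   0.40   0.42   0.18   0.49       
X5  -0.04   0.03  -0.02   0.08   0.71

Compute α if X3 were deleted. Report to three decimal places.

Remaining items: X1, X2, X4, X5 (k = 4).
Σσᵢ² = 1.96 + 1.66 + 0.49 + 0.71 = 4.82
total variance = 4.82 + 2 × 1.83 = 8.48
α (item deleted) = (4/3)·(1 − 4.82/8.48) = 0.575

α = 0.575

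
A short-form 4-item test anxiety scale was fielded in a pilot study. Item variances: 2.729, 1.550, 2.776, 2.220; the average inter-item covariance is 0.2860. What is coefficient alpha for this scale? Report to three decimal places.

sum of item variances = 2.729 + 1.550 + 2.776 + 2.220 = 9.275
Sum of the 6 distinct covariances = 6 × 0.2860 = 1.7160
Var(T) = sum of item variances + 2·Σcov = 9.275 + 2 × 1.7160 = 12.7070
α = (4/3)·(1 − 9.275/12.7070) = 0.360

α = 0.360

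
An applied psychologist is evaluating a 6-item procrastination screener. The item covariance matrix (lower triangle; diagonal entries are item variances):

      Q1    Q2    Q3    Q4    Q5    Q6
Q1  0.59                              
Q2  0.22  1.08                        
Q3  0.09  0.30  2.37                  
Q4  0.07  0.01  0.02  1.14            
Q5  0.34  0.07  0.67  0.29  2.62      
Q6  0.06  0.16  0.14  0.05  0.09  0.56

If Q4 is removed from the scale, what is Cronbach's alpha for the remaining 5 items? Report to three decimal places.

Remaining items: Q1, Q2, Q3, Q5, Q6 (k = 5).
sum of item variances = 0.59 + 1.08 + 2.37 + 2.62 + 0.56 = 7.22
σ²_T = 7.22 + 2 × 2.14 = 11.50
α (item deleted) = (5/4)·(1 − 7.22/11.50) = 0.465

α = 0.465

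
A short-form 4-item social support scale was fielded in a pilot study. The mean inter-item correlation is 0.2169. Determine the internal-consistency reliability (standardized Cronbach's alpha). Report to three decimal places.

α = 0.526

Standardized α = k·r̄ / (1 + (k−1)·r̄) = 4 × 0.2169 / (1 + 3 × 0.2169)
  = 0.8676 / 1.6507 = 0.526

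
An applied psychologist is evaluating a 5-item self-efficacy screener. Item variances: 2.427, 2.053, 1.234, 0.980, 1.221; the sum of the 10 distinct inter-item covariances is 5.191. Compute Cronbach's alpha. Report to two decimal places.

Σσ²ᵢ = 2.427 + 2.053 + 1.234 + 0.980 + 1.221 = 7.915
Sum of distinct covariances = 5.191
σ²_total = Σσ²ᵢ + 2·Σcov = 7.915 + 2 × 5.191 = 18.297
α = (5/4)·(1 − 7.915/18.297) = 0.71

α = 0.71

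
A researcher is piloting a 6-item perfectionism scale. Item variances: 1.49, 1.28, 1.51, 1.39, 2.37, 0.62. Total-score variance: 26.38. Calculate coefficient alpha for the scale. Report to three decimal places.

Σσ²ᵢ = 1.49 + 1.28 + 1.51 + 1.39 + 2.37 + 0.62 = 8.66
α = (k/(k−1))·(1 − Σσ²ᵢ/σ²_T) = (6/5)·(1 − 8.66/26.38) = 0.806

α = 0.806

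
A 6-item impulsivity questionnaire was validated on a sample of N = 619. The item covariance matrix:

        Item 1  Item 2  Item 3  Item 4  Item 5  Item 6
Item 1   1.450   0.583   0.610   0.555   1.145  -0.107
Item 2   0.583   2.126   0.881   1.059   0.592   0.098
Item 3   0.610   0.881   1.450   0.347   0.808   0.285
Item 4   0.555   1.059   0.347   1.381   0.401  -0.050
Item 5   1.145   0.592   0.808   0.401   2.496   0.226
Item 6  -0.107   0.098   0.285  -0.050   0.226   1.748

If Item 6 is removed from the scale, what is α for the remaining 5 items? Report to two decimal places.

α = 0.76

Remaining items: Item 1, Item 2, Item 3, Item 4, Item 5 (k = 5).
sum of item variances = 1.450 + 2.126 + 1.450 + 1.381 + 2.496 = 8.903
total variance = 8.903 + 2 × 6.981 = 22.865
α (item deleted) = (5/4)·(1 − 8.903/22.865) = 0.76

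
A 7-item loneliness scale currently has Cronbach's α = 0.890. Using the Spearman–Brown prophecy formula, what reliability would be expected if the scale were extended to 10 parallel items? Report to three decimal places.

Length factor m = 10/7 = 1.4286
α' = m·α / (1 + (m−1)·α)
   = 10/7 × 0.890 / (1 + (10/7 − 1) × 0.890)
   = 1.2714 / 1.3814 = 0.920

predicted reliability = 0.920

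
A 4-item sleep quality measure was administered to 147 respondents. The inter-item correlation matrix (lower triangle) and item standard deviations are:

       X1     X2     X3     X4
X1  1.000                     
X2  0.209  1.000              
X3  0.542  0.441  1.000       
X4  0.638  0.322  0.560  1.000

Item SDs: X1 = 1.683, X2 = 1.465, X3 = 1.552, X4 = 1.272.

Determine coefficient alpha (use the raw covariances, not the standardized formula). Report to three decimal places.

Σσ²ᵢ = 1.683² + 1.465² + 1.552² + 1.272² = 9.0054
Covariances σ_ij = r_ij · s_i · s_j:
  σ(X1,X2) = 0.209 × 1.683 × 1.465 = 0.5153
  σ(X1,X3) = 0.542 × 1.683 × 1.552 = 1.4157
  σ(X1,X4) = 0.638 × 1.683 × 1.272 = 1.3658
  σ(X2,X3) = 0.441 × 1.465 × 1.552 = 1.0027
  σ(X2,X4) = 0.322 × 1.465 × 1.272 = 0.6000
  σ(X3,X4) = 0.560 × 1.552 × 1.272 = 1.1055
σ²_T = Σσ²ᵢ + 2·Σσ_ij = 9.0054 + 2 × 6.0050 = 21.0154
α = (4/3)·(1 − 9.0054/21.0154) = 0.762

coefficient alpha = 0.762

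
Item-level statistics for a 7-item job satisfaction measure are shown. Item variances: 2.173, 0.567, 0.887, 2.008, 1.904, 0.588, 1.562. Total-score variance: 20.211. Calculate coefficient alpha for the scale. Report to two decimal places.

Σσ²ᵢ = 2.173 + 0.567 + 0.887 + 2.008 + 1.904 + 0.588 + 1.562 = 9.689
α = (k/(k−1))·(1 − Σσ²ᵢ/total variance) = (7/6)·(1 − 9.689/20.211) = 0.61

α = 0.61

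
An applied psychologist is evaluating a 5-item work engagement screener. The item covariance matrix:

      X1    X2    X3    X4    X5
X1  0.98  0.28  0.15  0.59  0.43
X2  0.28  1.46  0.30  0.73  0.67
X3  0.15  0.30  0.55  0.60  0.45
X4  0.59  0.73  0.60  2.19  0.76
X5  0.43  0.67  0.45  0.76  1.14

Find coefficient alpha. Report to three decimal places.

coefficient alpha = 0.764

Σσ²ᵢ = 0.98 + 1.46 + 0.55 + 2.19 + 1.14 = 6.32
Sum of off-diagonal covariances = 4.96
Var(T) = 6.32 + 2 × 4.96 = 16.24
α = (k/(k−1))·(1 − Σσ²ᵢ/Var(T)) = (5/4)·(1 − 6.32/16.24) = 0.764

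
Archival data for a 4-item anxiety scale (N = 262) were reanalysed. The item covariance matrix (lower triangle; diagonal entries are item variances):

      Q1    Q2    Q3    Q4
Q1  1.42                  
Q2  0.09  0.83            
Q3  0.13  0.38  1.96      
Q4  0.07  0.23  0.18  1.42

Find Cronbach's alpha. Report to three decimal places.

Cronbach's alpha = 0.370

ΣVar(i) = 1.42 + 0.83 + 1.96 + 1.42 = 5.63
Sum of off-diagonal covariances = 1.08
Var(T) = 5.63 + 2 × 1.08 = 7.79
α = (k/(k−1))·(1 − ΣVar(i)/Var(T)) = (4/3)·(1 − 5.63/7.79) = 0.370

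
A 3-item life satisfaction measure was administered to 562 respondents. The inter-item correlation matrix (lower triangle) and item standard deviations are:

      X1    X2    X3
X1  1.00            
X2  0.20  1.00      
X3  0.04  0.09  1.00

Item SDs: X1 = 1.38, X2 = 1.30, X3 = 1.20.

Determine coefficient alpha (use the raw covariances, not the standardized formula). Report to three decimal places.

Σσ²ᵢ = 1.38² + 1.30² + 1.20² = 5.0344
Covariances σ_ij = r_ij · s_i · s_j:
  σ(X1,X2) = 0.20 × 1.38 × 1.30 = 0.3588
  σ(X1,X3) = 0.04 × 1.38 × 1.20 = 0.0662
  σ(X2,X3) = 0.09 × 1.30 × 1.20 = 0.1404
σ²_T = Σσ²ᵢ + 2·Σσ_ij = 5.0344 + 2 × 0.5654 = 6.1652
α = (3/2)·(1 − 5.0344/6.1652) = 0.275

coefficient alpha = 0.275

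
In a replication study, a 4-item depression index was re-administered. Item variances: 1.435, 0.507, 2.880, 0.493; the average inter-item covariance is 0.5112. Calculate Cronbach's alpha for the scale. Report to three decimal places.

α = 0.714

Σσᵢ² = 1.435 + 0.507 + 2.880 + 0.493 = 5.315
Sum of the 6 distinct covariances = 6 × 0.5112 = 3.0672
σ²_T = Σσᵢ² + 2·Σcov = 5.315 + 2 × 3.0672 = 11.4494
α = (4/3)·(1 − 5.315/11.4494) = 0.714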